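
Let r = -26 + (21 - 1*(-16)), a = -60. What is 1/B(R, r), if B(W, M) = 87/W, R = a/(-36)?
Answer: 5/261 ≈ 0.019157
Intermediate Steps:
R = 5/3 (R = -60/(-36) = -60*(-1/36) = 5/3 ≈ 1.6667)
r = 11 (r = -26 + (21 + 16) = -26 + 37 = 11)
1/B(R, r) = 1/(87/(5/3)) = 1/(87*(3/5)) = 1/(261/5) = 5/261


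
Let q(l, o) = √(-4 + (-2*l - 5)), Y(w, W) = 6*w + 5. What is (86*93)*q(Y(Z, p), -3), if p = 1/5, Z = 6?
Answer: 7998*I*√91 ≈ 76296.0*I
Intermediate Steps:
p = ⅕ ≈ 0.20000
Y(w, W) = 5 + 6*w
q(l, o) = √(-9 - 2*l) (q(l, o) = √(-4 + (-5 - 2*l)) = √(-9 - 2*l))
(86*93)*q(Y(Z, p), -3) = (86*93)*√(-9 - 2*(5 + 6*6)) = 7998*√(-9 - 2*(5 + 36)) = 7998*√(-9 - 2*41) = 7998*√(-9 - 82) = 7998*√(-91) = 7998*(I*√91) = 7998*I*√91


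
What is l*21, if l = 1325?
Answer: 27825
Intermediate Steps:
l*21 = 1325*21 = 27825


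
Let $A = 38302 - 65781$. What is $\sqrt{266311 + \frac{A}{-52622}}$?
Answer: $\frac{\sqrt{737436547432862}}{52622} \approx 516.05$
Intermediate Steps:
$A = -27479$ ($A = 38302 - 65781 = -27479$)
$\sqrt{266311 + \frac{A}{-52622}} = \sqrt{266311 - \frac{27479}{-52622}} = \sqrt{266311 - - \frac{27479}{52622}} = \sqrt{266311 + \frac{27479}{52622}} = \sqrt{\frac{14013844921}{52622}} = \frac{\sqrt{737436547432862}}{52622}$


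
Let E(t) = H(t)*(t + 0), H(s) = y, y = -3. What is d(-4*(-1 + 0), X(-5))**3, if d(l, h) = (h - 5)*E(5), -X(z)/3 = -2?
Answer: -3375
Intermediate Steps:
H(s) = -3
X(z) = 6 (X(z) = -3*(-2) = 6)
E(t) = -3*t (E(t) = -3*(t + 0) = -3*t)
d(l, h) = 75 - 15*h (d(l, h) = (h - 5)*(-3*5) = (-5 + h)*(-15) = 75 - 15*h)
d(-4*(-1 + 0), X(-5))**3 = (75 - 15*6)**3 = (75 - 90)**3 = (-15)**3 = -3375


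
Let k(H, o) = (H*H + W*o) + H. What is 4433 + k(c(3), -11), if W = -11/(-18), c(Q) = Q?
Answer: 79889/18 ≈ 4438.3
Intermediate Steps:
W = 11/18 (W = -11*(-1/18) = 11/18 ≈ 0.61111)
k(H, o) = H + H² + 11*o/18 (k(H, o) = (H*H + 11*o/18) + H = (H² + 11*o/18) + H = H + H² + 11*o/18)
4433 + k(c(3), -11) = 4433 + (3 + 3² + (11/18)*(-11)) = 4433 + (3 + 9 - 121/18) = 4433 + 95/18 = 79889/18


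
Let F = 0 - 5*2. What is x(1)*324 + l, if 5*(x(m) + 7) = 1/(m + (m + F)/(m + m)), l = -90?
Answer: -83178/35 ≈ -2376.5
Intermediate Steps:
F = -10 (F = 0 - 10 = -10)
x(m) = -7 + 1/(5*(m + (-10 + m)/(2*m))) (x(m) = -7 + 1/(5*(m + (m - 10)/(m + m))) = -7 + 1/(5*(m + (-10 + m)/((2*m)))) = -7 + 1/(5*(m + (-10 + m)*(1/(2*m)))) = -7 + 1/(5*(m + (-10 + m)/(2*m))))
x(1)*324 + l = ((350 - 70*1² - 33*1)/(5*(-10 + 1 + 2*1²)))*324 - 90 = ((350 - 70*1 - 33)/(5*(-10 + 1 + 2*1)))*324 - 90 = ((350 - 70 - 33)/(5*(-10 + 1 + 2)))*324 - 90 = ((⅕)*247/(-7))*324 - 90 = ((⅕)*(-⅐)*247)*324 - 90 = -247/35*324 - 90 = -80028/35 - 90 = -83178/35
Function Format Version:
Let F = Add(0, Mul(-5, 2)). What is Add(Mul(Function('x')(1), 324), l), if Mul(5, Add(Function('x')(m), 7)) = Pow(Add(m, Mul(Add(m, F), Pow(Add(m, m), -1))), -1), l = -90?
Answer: Rational(-83178, 35) ≈ -2376.5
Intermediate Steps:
F = -10 (F = Add(0, -10) = -10)
Function('x')(m) = Add(-7, Mul(Rational(1, 5), Pow(Add(m, Mul(Rational(1, 2), Pow(m, -1), Add(-10, m))), -1))) (Function('x')(m) = Add(-7, Mul(Rational(1, 5), Pow(Add(m, Mul(Add(m, -10), Pow(Add(m, m), -1))), -1))) = Add(-7, Mul(Rational(1, 5), Pow(Add(m, Mul(Add(-10, m), Pow(Mul(2, m), -1))), -1))) = Add(-7, Mul(Rational(1, 5), Pow(Add(m, Mul(Add(-10, m), Mul(Rational(1, 2), Pow(m, -1)))), -1))) = Add(-7, Mul(Rational(1, 5), Pow(Add(m, Mul(Rational(1, 2), Pow(m, -1), Add(-10, m))), -1))))
Add(Mul(Function('x')(1), 324), l) = Add(Mul(Mul(Rational(1, 5), Pow(Add(-10, 1, Mul(2, Pow(1, 2))), -1), Add(350, Mul(-70, Pow(1, 2)), Mul(-33, 1))), 324), -90) = Add(Mul(Mul(Rational(1, 5), Pow(Add(-10, 1, Mul(2, 1)), -1), Add(350, Mul(-70, 1), -33)), 324), -90) = Add(Mul(Mul(Rational(1, 5), Pow(Add(-10, 1, 2), -1), Add(350, -70, -33)), 324), -90) = Add(Mul(Mul(Rational(1, 5), Pow(-7, -1), 247), 324), -90) = Add(Mul(Mul(Rational(1, 5), Rational(-1, 7), 247), 324), -90) = Add(Mul(Rational(-247, 35), 324), -90) = Add(Rational(-80028, 35), -90) = Rational(-83178, 35)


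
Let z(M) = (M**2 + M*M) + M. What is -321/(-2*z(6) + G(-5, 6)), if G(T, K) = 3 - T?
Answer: 321/148 ≈ 2.1689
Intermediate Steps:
z(M) = M + 2*M**2 (z(M) = (M**2 + M**2) + M = 2*M**2 + M = M + 2*M**2)
-321/(-2*z(6) + G(-5, 6)) = -321/(-12*(1 + 2*6) + (3 - 1*(-5))) = -321/(-12*(1 + 12) + (3 + 5)) = -321/(-12*13 + 8) = -321/(-2*78 + 8) = -321/(-156 + 8) = -321/(-148) = -321*(-1/148) = 321/148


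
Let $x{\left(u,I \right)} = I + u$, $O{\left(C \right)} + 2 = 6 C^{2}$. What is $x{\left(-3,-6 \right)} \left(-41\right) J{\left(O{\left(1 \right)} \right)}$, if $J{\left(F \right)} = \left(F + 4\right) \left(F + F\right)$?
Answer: $23616$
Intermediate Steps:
$O{\left(C \right)} = -2 + 6 C^{2}$
$J{\left(F \right)} = 2 F \left(4 + F\right)$ ($J{\left(F \right)} = \left(4 + F\right) 2 F = 2 F \left(4 + F\right)$)
$x{\left(-3,-6 \right)} \left(-41\right) J{\left(O{\left(1 \right)} \right)} = \left(-6 - 3\right) \left(-41\right) 2 \left(-2 + 6 \cdot 1^{2}\right) \left(4 - \left(2 - 6 \cdot 1^{2}\right)\right) = \left(-9\right) \left(-41\right) 2 \left(-2 + 6 \cdot 1\right) \left(4 + \left(-2 + 6 \cdot 1\right)\right) = 369 \cdot 2 \left(-2 + 6\right) \left(4 + \left(-2 + 6\right)\right) = 369 \cdot 2 \cdot 4 \left(4 + 4\right) = 369 \cdot 2 \cdot 4 \cdot 8 = 369 \cdot 64 = 23616$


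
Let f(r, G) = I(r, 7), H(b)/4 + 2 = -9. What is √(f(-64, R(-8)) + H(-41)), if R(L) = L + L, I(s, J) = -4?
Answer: 4*I*√3 ≈ 6.9282*I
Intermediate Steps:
H(b) = -44 (H(b) = -8 + 4*(-9) = -8 - 36 = -44)
R(L) = 2*L
f(r, G) = -4
√(f(-64, R(-8)) + H(-41)) = √(-4 - 44) = √(-48) = 4*I*√3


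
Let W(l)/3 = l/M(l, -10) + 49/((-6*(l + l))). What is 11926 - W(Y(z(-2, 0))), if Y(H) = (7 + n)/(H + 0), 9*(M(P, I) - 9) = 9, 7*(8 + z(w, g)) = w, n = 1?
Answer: 27639557/2320 ≈ 11914.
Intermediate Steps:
z(w, g) = -8 + w/7
M(P, I) = 10 (M(P, I) = 9 + (⅑)*9 = 9 + 1 = 10)
Y(H) = 8/H (Y(H) = (7 + 1)/(H + 0) = 8/H)
W(l) = -49/(4*l) + 3*l/10 (W(l) = 3*(l/10 + 49/((-6*(l + l)))) = 3*(l*(⅒) + 49/((-12*l))) = 3*(l/10 + 49/((-12*l))) = 3*(l/10 + 49*(-1/(12*l))) = 3*(l/10 - 49/(12*l)) = 3*(-49/(12*l) + l/10) = -49/(4*l) + 3*l/10)
11926 - W(Y(z(-2, 0))) = 11926 - (-245 + 6*(8/(-8 + (⅐)*(-2)))²)/(20*(8/(-8 + (⅐)*(-2)))) = 11926 - (-245 + 6*(8/(-8 - 2/7))²)/(20*(8/(-8 - 2/7))) = 11926 - (-245 + 6*(8/(-58/7))²)/(20*(8/(-58/7))) = 11926 - (-245 + 6*(8*(-7/58))²)/(20*(8*(-7/58))) = 11926 - (-245 + 6*(-28/29)²)/(20*(-28/29)) = 11926 - (-29)*(-245 + 6*(784/841))/(20*28) = 11926 - (-29)*(-245 + 4704/841)/(20*28) = 11926 - (-29)*(-201341)/(20*28*841) = 11926 - 1*28763/2320 = 11926 - 28763/2320 = 27639557/2320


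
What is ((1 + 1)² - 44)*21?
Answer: -840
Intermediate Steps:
((1 + 1)² - 44)*21 = (2² - 44)*21 = (4 - 44)*21 = -40*21 = -840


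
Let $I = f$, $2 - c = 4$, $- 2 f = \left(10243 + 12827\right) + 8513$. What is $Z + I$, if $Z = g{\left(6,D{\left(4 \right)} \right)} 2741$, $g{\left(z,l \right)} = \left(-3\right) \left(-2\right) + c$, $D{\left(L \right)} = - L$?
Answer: $- \frac{9655}{2} \approx -4827.5$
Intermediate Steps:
$f = - \frac{31583}{2}$ ($f = - \frac{\left(10243 + 12827\right) + 8513}{2} = - \frac{23070 + 8513}{2} = \left(- \frac{1}{2}\right) 31583 = - \frac{31583}{2} \approx -15792.0$)
$c = -2$ ($c = 2 - 4 = -2$)
$I = - \frac{31583}{2} \approx -15792.0$
$g{\left(z,l \right)} = 4$ ($g{\left(z,l \right)} = \left(-3\right) \left(-2\right) - 2 = 6 - 2 = 4$)
$Z = 10964$ ($Z = 4 \cdot 2741 = 10964$)
$Z + I = 10964 - \frac{31583}{2} = - \frac{9655}{2}$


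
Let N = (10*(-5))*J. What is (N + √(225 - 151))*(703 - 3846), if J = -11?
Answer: -1728650 - 3143*√74 ≈ -1.7557e+6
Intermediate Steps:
N = 550 (N = (10*(-5))*(-11) = -50*(-11) = 550)
(N + √(225 - 151))*(703 - 3846) = (550 + √(225 - 151))*(703 - 3846) = (550 + √74)*(-3143) = -1728650 - 3143*√74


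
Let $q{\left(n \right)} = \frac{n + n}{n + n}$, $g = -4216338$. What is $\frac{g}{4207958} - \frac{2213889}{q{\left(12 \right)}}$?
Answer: $- \frac{4657978072500}{2103979} \approx -2.2139 \cdot 10^{6}$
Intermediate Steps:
$q{\left(n \right)} = 1$ ($q{\left(n \right)} = \frac{2 n}{2 n} = 2 n \frac{1}{2 n} = 1$)
$\frac{g}{4207958} - \frac{2213889}{q{\left(12 \right)}} = - \frac{4216338}{4207958} - \frac{2213889}{1} = \left(-4216338\right) \frac{1}{4207958} - 2213889 = - \frac{2108169}{2103979} - 2213889 = - \frac{4657978072500}{2103979}$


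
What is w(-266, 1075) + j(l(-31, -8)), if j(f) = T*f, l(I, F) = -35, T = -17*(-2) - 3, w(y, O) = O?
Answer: -10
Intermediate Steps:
T = 31 (T = 34 - 3 = 31)
j(f) = 31*f
w(-266, 1075) + j(l(-31, -8)) = 1075 + 31*(-35) = 1075 - 1085 = -10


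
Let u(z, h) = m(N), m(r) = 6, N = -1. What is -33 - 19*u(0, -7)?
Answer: -147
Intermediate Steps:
u(z, h) = 6
-33 - 19*u(0, -7) = -33 - 19*6 = -33 - 114 = -147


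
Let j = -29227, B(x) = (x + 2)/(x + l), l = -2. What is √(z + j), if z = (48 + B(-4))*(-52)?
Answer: I*√285663/3 ≈ 178.16*I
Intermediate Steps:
B(x) = (2 + x)/(-2 + x) (B(x) = (x + 2)/(x - 2) = (2 + x)/(-2 + x))
z = -7540/3 (z = (48 + (2 - 4)/(-2 - 4))*(-52) = (48 - 2/(-6))*(-52) = (48 - ⅙*(-2))*(-52) = (48 + ⅓)*(-52) = (145/3)*(-52) = -7540/3 ≈ -2513.3)
√(z + j) = √(-7540/3 - 29227) = √(-95221/3) = I*√285663/3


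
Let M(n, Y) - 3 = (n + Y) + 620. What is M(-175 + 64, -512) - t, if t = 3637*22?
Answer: -80014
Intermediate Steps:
t = 80014
M(n, Y) = 623 + Y + n (M(n, Y) = 3 + ((n + Y) + 620) = 3 + ((Y + n) + 620) = 3 + (620 + Y + n) = 623 + Y + n)
M(-175 + 64, -512) - t = (623 - 512 + (-175 + 64)) - 1*80014 = (623 - 512 - 111) - 80014 = 0 - 80014 = -80014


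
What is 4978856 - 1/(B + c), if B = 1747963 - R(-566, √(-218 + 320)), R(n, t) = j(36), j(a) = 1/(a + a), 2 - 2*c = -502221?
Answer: 716623487972656/143933363 ≈ 4.9789e+6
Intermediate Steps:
c = 502223/2 (c = 1 - ½*(-502221) = 1 + 502221/2 = 502223/2 ≈ 2.5111e+5)
j(a) = 1/(2*a)
R(n, t) = 1/72 (R(n, t) = (½)/36 = (½)*(1/36) = 1/72)
B = 125853335/72 (B = 1747963 - 1*1/72 = 1747963 - 1/72 = 125853335/72 ≈ 1.7480e+6)
4978856 - 1/(B + c) = 4978856 - 1/(125853335/72 + 502223/2) = 4978856 - 1/143933363/72 = 4978856 - 1*72/143933363 = 4978856 - 72/143933363 = 716623487972656/143933363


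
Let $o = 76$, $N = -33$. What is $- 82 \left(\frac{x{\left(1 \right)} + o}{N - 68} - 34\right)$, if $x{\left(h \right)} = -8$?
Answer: $\frac{287164}{101} \approx 2843.2$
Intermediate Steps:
$- 82 \left(\frac{x{\left(1 \right)} + o}{N - 68} - 34\right) = - 82 \left(\frac{-8 + 76}{-33 - 68} - 34\right) = - 82 \left(\frac{68}{-101} - 34\right) = - 82 \left(68 \left(- \frac{1}{101}\right) - 34\right) = - 82 \left(- \frac{68}{101} - 34\right) = \left(-82\right) \left(- \frac{3502}{101}\right) = \frac{287164}{101}$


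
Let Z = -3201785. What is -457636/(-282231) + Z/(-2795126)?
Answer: 2182793264471/788871206106 ≈ 2.7670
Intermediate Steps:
-457636/(-282231) + Z/(-2795126) = -457636/(-282231) - 3201785/(-2795126) = -457636*(-1/282231) - 3201785*(-1/2795126) = 457636/282231 + 3201785/2795126 = 2182793264471/788871206106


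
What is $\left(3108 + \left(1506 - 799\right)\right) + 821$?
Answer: $4636$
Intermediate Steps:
$\left(3108 + \left(1506 - 799\right)\right) + 821 = \left(3108 + 707\right) + 821 = 3815 + 821 = 4636$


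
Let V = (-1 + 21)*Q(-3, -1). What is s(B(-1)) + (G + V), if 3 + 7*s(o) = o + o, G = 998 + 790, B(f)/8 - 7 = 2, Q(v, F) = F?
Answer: 12517/7 ≈ 1788.1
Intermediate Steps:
B(f) = 72 (B(f) = 56 + 8*2 = 56 + 16 = 72)
G = 1788
V = -20 (V = (-1 + 21)*(-1) = 20*(-1) = -20)
s(o) = -3/7 + 2*o/7 (s(o) = -3/7 + (o + o)/7 = -3/7 + (2*o)/7 = -3/7 + 2*o/7)
s(B(-1)) + (G + V) = (-3/7 + (2/7)*72) + (1788 - 20) = (-3/7 + 144/7) + 1768 = 141/7 + 1768 = 12517/7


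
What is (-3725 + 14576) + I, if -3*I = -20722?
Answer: 53275/3 ≈ 17758.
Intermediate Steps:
I = 20722/3 (I = -⅓*(-20722) = 20722/3 ≈ 6907.3)
(-3725 + 14576) + I = (-3725 + 14576) + 20722/3 = 10851 + 20722/3 = 53275/3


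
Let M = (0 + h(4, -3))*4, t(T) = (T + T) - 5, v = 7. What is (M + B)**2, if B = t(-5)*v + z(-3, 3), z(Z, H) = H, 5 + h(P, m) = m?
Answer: 17956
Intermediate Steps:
h(P, m) = -5 + m
t(T) = -5 + 2*T (t(T) = 2*T - 5 = -5 + 2*T)
M = -32 (M = (0 + (-5 - 3))*4 = (0 - 8)*4 = -8*4 = -32)
B = -102 (B = (-5 + 2*(-5))*7 + 3 = (-5 - 10)*7 + 3 = -15*7 + 3 = -105 + 3 = -102)
(M + B)**2 = (-32 - 102)**2 = (-134)**2 = 17956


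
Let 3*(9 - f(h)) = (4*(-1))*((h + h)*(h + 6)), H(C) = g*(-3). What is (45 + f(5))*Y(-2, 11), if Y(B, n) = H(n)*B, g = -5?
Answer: -6020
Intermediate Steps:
H(C) = 15 (H(C) = -5*(-3) = 15)
Y(B, n) = 15*B
f(h) = 9 + 8*h*(6 + h)/3 (f(h) = 9 - 4*(-1)*(h + h)*(h + 6)/3 = 9 - (-4)*(2*h)*(6 + h)/3 = 9 - (-4)*2*h*(6 + h)/3 = 9 - (-8)*h*(6 + h)/3 = 9 + 8*h*(6 + h)/3)
(45 + f(5))*Y(-2, 11) = (45 + (9 + 16*5 + (8/3)*5²))*(15*(-2)) = (45 + (9 + 80 + (8/3)*25))*(-30) = (45 + (9 + 80 + 200/3))*(-30) = (45 + 467/3)*(-30) = (602/3)*(-30) = -6020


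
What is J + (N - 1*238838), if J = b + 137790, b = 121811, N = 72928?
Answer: 93691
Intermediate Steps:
J = 259601 (J = 121811 + 137790 = 259601)
J + (N - 1*238838) = 259601 + (72928 - 1*238838) = 259601 + (72928 - 238838) = 259601 - 165910 = 93691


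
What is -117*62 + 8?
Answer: -7246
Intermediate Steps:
-117*62 + 8 = -7254 + 8 = -7246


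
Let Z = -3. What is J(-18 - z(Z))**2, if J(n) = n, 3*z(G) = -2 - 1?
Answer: 289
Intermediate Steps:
z(G) = -1 (z(G) = (-2 - 1)/3 = (1/3)*(-3) = -1)
J(-18 - z(Z))**2 = (-18 - 1*(-1))**2 = (-18 + 1)**2 = (-17)**2 = 289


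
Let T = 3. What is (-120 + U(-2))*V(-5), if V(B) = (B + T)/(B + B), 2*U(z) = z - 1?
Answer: -243/10 ≈ -24.300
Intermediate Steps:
U(z) = -1/2 + z/2 (U(z) = (z - 1)/2 = (-1 + z)/2 = -1/2 + z/2)
V(B) = (3 + B)/(2*B) (V(B) = (B + 3)/(B + B) = (3 + B)/((2*B)) = (3 + B)*(1/(2*B)) = (3 + B)/(2*B))
(-120 + U(-2))*V(-5) = (-120 + (-1/2 + (1/2)*(-2)))*((1/2)*(3 - 5)/(-5)) = (-120 + (-1/2 - 1))*((1/2)*(-1/5)*(-2)) = (-120 - 3/2)*(1/5) = -243/2*1/5 = -243/10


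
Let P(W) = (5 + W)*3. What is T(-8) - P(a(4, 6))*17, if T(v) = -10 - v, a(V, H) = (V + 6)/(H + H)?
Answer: -599/2 ≈ -299.50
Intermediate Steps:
a(V, H) = (6 + V)/(2*H) (a(V, H) = (6 + V)/((2*H)) = (6 + V)*(1/(2*H)) = (6 + V)/(2*H))
P(W) = 15 + 3*W
T(-8) - P(a(4, 6))*17 = (-10 - 1*(-8)) - (15 + 3*((½)*(6 + 4)/6))*17 = (-10 + 8) - (15 + 3*((½)*(⅙)*10))*17 = -2 - (15 + 3*(⅚))*17 = -2 - (15 + 5/2)*17 = -2 - 35*17/2 = -2 - 1*595/2 = -2 - 595/2 = -599/2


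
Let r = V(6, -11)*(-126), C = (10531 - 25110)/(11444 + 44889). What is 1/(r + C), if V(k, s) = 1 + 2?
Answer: -56333/21308453 ≈ -0.0026437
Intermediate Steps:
C = -14579/56333 ≈ -0.25880
V(k, s) = 3
r = -378 (r = 3*(-126) = -378)
1/(r + C) = 1/(-378 - 14579/56333) = 1/(-21308453/56333) = -56333/21308453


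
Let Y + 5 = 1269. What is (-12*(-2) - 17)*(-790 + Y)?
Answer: 3318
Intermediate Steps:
Y = 1264 (Y = -5 + 1269 = 1264)
(-12*(-2) - 17)*(-790 + Y) = (-12*(-2) - 17)*(-790 + 1264) = (24 - 17)*474 = 7*474 = 3318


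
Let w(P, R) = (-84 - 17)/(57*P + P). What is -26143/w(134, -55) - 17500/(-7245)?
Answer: 42059013472/20907 ≈ 2.0117e+6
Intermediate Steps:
w(P, R) = -101/(58*P) (w(P, R) = -101*1/(58*P) = -101/(58*P))
-26143/w(134, -55) - 17500/(-7245) = -26143/((-101/58/134)) - 17500/(-7245) = -26143/((-101/58*1/134)) - 17500*(-1/7245) = -26143/(-101/7772) + 500/207 = -26143*(-7772/101) + 500/207 = 203183396/101 + 500/207 = 42059013472/20907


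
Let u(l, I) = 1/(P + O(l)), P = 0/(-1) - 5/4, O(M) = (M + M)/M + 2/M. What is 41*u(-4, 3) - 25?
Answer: 139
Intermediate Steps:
O(M) = 2 + 2/M (O(M) = (2*M)/M + 2/M = 2 + 2/M)
P = -5/4 (P = 0*(-1) - 5*¼ = 0 - 5/4 = -5/4 ≈ -1.2500)
u(l, I) = 1/(¾ + 2/l) (u(l, I) = 1/(-5/4 + (2 + 2/l)) = 1/(¾ + 2/l))
41*u(-4, 3) - 25 = 41*(4*(-4)/(8 + 3*(-4))) - 25 = 41*(4*(-4)/(8 - 12)) - 25 = 41*(4*(-4)/(-4)) - 25 = 41*(4*(-4)*(-¼)) - 25 = 41*4 - 25 = 164 - 25 = 139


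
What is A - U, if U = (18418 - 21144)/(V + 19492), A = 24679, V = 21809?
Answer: 1019270105/41301 ≈ 24679.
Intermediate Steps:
U = -2726/41301 (U = (18418 - 21144)/(21809 + 19492) = -2726/41301 ≈ -0.066003)
A - U = 24679 - 1*(-2726/41301) = 24679 + 2726/41301 = 1019270105/41301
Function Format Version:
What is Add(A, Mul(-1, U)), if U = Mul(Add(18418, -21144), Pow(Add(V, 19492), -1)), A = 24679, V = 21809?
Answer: Rational(1019270105, 41301) ≈ 24679.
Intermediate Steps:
U = Rational(-2726, 41301) (U = Mul(Add(18418, -21144), Pow(Add(21809, 19492), -1)) = Mul(-2726, Pow(41301, -1)) = Mul(-2726, Rational(1, 41301)) = Rational(-2726, 41301) ≈ -0.066003)
Add(A, Mul(-1, U)) = Add(24679, Mul(-1, Rational(-2726, 41301))) = Add(24679, Rational(2726, 41301)) = Rational(1019270105, 41301)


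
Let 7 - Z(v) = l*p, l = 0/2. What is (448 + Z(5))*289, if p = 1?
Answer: 131495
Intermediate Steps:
l = 0 (l = 0*(½) = 0)
Z(v) = 7 (Z(v) = 7 - 0 = 7 - 1*0 = 7 + 0 = 7)
(448 + Z(5))*289 = (448 + 7)*289 = 455*289 = 131495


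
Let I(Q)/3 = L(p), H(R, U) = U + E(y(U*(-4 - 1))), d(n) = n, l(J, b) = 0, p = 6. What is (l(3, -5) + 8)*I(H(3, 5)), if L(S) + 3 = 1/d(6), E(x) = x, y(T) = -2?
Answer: -68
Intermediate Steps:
H(R, U) = -2 + U (H(R, U) = U - 2 = -2 + U)
L(S) = -17/6 (L(S) = -3 + 1/6 = -17/6)
I(Q) = -17/2 (I(Q) = 3*(-17/6) = -17/2)
(l(3, -5) + 8)*I(H(3, 5)) = (0 + 8)*(-17/2) = 8*(-17/2) = -68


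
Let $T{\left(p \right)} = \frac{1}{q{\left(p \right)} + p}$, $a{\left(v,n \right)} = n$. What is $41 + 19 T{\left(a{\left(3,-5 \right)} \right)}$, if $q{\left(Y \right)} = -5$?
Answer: $\frac{391}{10} \approx 39.1$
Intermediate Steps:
$T{\left(p \right)} = \frac{1}{-5 + p}$
$41 + 19 T{\left(a{\left(3,-5 \right)} \right)} = 41 + \frac{19}{-5 - 5} = 41 + \frac{19}{-10} = 41 + 19 \left(- \frac{1}{10}\right) = 41 - \frac{19}{10} = \frac{391}{10}$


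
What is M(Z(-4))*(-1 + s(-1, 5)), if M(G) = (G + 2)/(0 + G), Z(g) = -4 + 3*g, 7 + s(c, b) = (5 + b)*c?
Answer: -63/4 ≈ -15.750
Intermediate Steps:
s(c, b) = -7 + c*(5 + b) (s(c, b) = -7 + (5 + b)*c = -7 + c*(5 + b))
M(G) = (2 + G)/G
M(Z(-4))*(-1 + s(-1, 5)) = ((2 + (-4 + 3*(-4)))/(-4 + 3*(-4)))*(-1 + (-7 + 5*(-1) + 5*(-1))) = ((2 + (-4 - 12))/(-4 - 12))*(-1 + (-7 - 5 - 5)) = ((2 - 16)/(-16))*(-1 - 17) = -1/16*(-14)*(-18) = (7/8)*(-18) = -63/4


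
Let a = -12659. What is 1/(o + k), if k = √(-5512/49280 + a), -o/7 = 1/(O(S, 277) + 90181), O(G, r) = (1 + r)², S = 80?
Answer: -1444218160/437383154553936973 - 22435620980*I*√30022349665/437383154553936973 ≈ -3.302e-9 - 0.0088879*I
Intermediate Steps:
o = -7/167465 (o = -7/((1 + 277)² + 90181) = -7/(278² + 90181) = -7/(77284 + 90181) = -7/167465 ≈ -4.1800e-5)
k = I*√30022349665/1540 (k = √(-5512/49280 - 12659) = √(-5512*1/49280 - 12659) = √(-689/6160 - 12659) = √(-77980129/6160) = I*√30022349665/1540 ≈ 112.51*I)
1/(o + k) = 1/(-7/167465 + I*√30022349665/1540)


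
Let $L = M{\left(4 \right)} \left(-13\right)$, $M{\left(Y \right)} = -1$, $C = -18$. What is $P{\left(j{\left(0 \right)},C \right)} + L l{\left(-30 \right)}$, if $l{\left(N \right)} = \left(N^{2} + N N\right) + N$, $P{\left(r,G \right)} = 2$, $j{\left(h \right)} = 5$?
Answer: $23012$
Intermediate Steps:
$l{\left(N \right)} = N + 2 N^{2}$ ($l{\left(N \right)} = \left(N^{2} + N^{2}\right) + N = 2 N^{2} + N = N + 2 N^{2}$)
$L = 13$ ($L = \left(-1\right) \left(-13\right) = 13$)
$P{\left(j{\left(0 \right)},C \right)} + L l{\left(-30 \right)} = 2 + 13 \left(- 30 \left(1 + 2 \left(-30\right)\right)\right) = 2 + 13 \left(- 30 \left(1 - 60\right)\right) = 2 + 13 \left(\left(-30\right) \left(-59\right)\right) = 2 + 13 \cdot 1770 = 2 + 23010 = 23012$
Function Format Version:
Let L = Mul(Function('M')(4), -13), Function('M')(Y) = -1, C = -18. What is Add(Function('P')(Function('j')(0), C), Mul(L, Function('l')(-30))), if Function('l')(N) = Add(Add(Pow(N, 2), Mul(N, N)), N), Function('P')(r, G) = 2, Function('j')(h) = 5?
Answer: 23012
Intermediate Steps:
Function('l')(N) = Add(N, Mul(2, Pow(N, 2))) (Function('l')(N) = Add(Add(Pow(N, 2), Pow(N, 2)), N) = Add(Mul(2, Pow(N, 2)), N) = Add(N, Mul(2, Pow(N, 2))))
L = 13 (L = Mul(-1, -13) = 13)
Add(Function('P')(Function('j')(0), C), Mul(L, Function('l')(-30))) = Add(2, Mul(13, Mul(-30, Add(1, Mul(2, -30))))) = Add(2, Mul(13, Mul(-30, Add(1, -60)))) = Add(2, Mul(13, Mul(-30, -59))) = Add(2, Mul(13, 1770)) = Add(2, 23010) = 23012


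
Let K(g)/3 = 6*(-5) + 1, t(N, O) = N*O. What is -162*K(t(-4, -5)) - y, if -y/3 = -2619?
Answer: 6237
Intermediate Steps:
K(g) = -87 (K(g) = 3*(6*(-5) + 1) = 3*(-30 + 1) = 3*(-29) = -87)
y = 7857 (y = -3*(-2619) = 7857)
-162*K(t(-4, -5)) - y = -162*(-87) - 1*7857 = 14094 - 7857 = 6237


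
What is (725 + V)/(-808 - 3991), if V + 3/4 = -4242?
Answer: 14071/19196 ≈ 0.73302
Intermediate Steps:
V = -16971/4 (V = -3/4 - 4242 = -16971/4 ≈ -4242.8)
(725 + V)/(-808 - 3991) = (725 - 16971/4)/(-808 - 3991) = -14071/4/(-4799) = -14071/4*(-1/4799) = 14071/19196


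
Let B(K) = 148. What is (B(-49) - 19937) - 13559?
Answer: -33348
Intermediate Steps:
(B(-49) - 19937) - 13559 = (148 - 19937) - 13559 = -19789 - 13559 = -33348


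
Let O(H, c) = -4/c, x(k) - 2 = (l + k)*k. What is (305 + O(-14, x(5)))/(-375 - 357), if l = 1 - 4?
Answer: -457/1098 ≈ -0.41621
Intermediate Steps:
l = -3
x(k) = 2 + k*(-3 + k) (x(k) = 2 + (-3 + k)*k = 2 + k*(-3 + k))
(305 + O(-14, x(5)))/(-375 - 357) = (305 - 4/(2 + 5² - 3*5))/(-375 - 357) = (305 - 4/(2 + 25 - 15))/(-732) = (305 - 4/12)*(-1/732) = (305 - 4*1/12)*(-1/732) = (305 - ⅓)*(-1/732) = (914/3)*(-1/732) = -457/1098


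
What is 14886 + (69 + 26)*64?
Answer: 20966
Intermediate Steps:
14886 + (69 + 26)*64 = 14886 + 95*64 = 14886 + 6080 = 20966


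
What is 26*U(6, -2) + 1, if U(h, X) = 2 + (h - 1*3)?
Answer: 131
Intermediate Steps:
U(h, X) = -1 + h (U(h, X) = 2 + (h - 3) = 2 + (-3 + h) = -1 + h)
26*U(6, -2) + 1 = 26*(-1 + 6) + 1 = 26*5 + 1 = 130 + 1 = 131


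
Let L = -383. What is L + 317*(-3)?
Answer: -1334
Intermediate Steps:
L + 317*(-3) = -383 + 317*(-3) = -383 - 951 = -1334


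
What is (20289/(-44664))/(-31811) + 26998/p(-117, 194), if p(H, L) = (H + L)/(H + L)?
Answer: 12786311338427/473602168 ≈ 26998.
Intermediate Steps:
p(H, L) = 1
(20289/(-44664))/(-31811) + 26998/p(-117, 194) = (20289/(-44664))/(-31811) + 26998/1 = (20289*(-1/44664))*(-1/31811) + 26998*1 = -6763/14888*(-1/31811) + 26998 = 6763/473602168 + 26998 = 12786311338427/473602168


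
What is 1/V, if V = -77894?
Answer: -1/77894 ≈ -1.2838e-5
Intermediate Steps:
1/V = 1/(-77894) = -1/77894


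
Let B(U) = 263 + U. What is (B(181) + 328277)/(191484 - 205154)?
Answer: -328721/13670 ≈ -24.047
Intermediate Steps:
(B(181) + 328277)/(191484 - 205154) = ((263 + 181) + 328277)/(191484 - 205154) = (444 + 328277)/(-13670) = 328721*(-1/13670) = -328721/13670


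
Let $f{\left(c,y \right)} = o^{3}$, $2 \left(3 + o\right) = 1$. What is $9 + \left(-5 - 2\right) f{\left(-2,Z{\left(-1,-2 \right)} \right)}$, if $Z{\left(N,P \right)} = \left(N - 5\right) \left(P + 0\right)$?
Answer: $\frac{947}{8} \approx 118.38$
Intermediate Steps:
$o = - \frac{5}{2}$ ($o = -3 + \frac{1}{2} \cdot 1 = -3 + \frac{1}{2} = - \frac{5}{2} \approx -2.5$)
$Z{\left(N,P \right)} = P \left(-5 + N\right)$ ($Z{\left(N,P \right)} = \left(-5 + N\right) P = P \left(-5 + N\right)$)
$f{\left(c,y \right)} = - \frac{125}{8}$ ($f{\left(c,y \right)} = \left(- \frac{5}{2}\right)^{3} = - \frac{125}{8}$)
$9 + \left(-5 - 2\right) f{\left(-2,Z{\left(-1,-2 \right)} \right)} = 9 + \left(-5 - 2\right) \left(- \frac{125}{8}\right) = 9 - - \frac{875}{8} = 9 + \frac{875}{8} = \frac{947}{8}$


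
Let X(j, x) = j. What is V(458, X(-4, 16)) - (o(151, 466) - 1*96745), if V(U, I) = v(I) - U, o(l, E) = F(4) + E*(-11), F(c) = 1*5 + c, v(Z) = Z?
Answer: 101400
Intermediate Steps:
F(c) = 5 + c
o(l, E) = 9 - 11*E (o(l, E) = (5 + 4) + E*(-11) = 9 - 11*E)
V(U, I) = I - U
V(458, X(-4, 16)) - (o(151, 466) - 1*96745) = (-4 - 1*458) - ((9 - 11*466) - 1*96745) = (-4 - 458) - ((9 - 5126) - 96745) = -462 - (-5117 - 96745) = -462 - 1*(-101862) = -462 + 101862 = 101400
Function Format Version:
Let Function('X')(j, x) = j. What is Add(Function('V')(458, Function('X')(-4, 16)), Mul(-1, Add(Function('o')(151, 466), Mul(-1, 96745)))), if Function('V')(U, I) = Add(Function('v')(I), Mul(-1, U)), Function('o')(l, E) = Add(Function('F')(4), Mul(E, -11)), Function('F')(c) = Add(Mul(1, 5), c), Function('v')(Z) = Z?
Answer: 101400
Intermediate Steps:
Function('F')(c) = Add(5, c)
Function('o')(l, E) = Add(9, Mul(-11, E)) (Function('o')(l, E) = Add(Add(5, 4), Mul(E, -11)) = Add(9, Mul(-11, E)))
Function('V')(U, I) = Add(I, Mul(-1, U))
Add(Function('V')(458, Function('X')(-4, 16)), Mul(-1, Add(Function('o')(151, 466), Mul(-1, 96745)))) = Add(Add(-4, Mul(-1, 458)), Mul(-1, Add(Add(9, Mul(-11, 466)), Mul(-1, 96745)))) = Add(Add(-4, -458), Mul(-1, Add(Add(9, -5126), -96745))) = Add(-462, Mul(-1, Add(-5117, -96745))) = Add(-462, Mul(-1, -101862)) = Add(-462, 101862) = 101400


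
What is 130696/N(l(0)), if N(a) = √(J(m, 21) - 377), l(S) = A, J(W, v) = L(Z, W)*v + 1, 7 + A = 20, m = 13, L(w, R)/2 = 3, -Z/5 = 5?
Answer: -65348*I*√10/25 ≈ -8265.9*I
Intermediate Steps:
Z = -25 (Z = -5*5 = -25)
L(w, R) = 6 (L(w, R) = 2*3 = 6)
A = 13 (A = -7 + 20 = 13)
J(W, v) = 1 + 6*v (J(W, v) = 6*v + 1 = 1 + 6*v)
l(S) = 13
N(a) = 5*I*√10 (N(a) = √((1 + 6*21) - 377) = √((1 + 126) - 377) = √(127 - 377) = √(-250) = 5*I*√10)
130696/N(l(0)) = 130696/((5*I*√10)) = 130696*(-I*√10/50) = -65348*I*√10/25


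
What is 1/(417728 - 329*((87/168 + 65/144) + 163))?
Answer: 144/52384625 ≈ 2.7489e-6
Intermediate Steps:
1/(417728 - 329*((87/168 + 65/144) + 163)) = 1/(417728 - 329*((87*(1/168) + 65*(1/144)) + 163)) = 1/(417728 - 329*((29/56 + 65/144) + 163)) = 1/(417728 - 329*(977/1008 + 163)) = 1/(417728 - 329*165281/1008) = 1/(417728 - 7768207/144) = 1/(52384625/144) = 144/52384625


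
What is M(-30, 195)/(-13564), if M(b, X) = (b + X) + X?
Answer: -90/3391 ≈ -0.026541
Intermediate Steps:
M(b, X) = b + 2*X (M(b, X) = (X + b) + X = b + 2*X)
M(-30, 195)/(-13564) = (-30 + 2*195)/(-13564) = (-30 + 390)*(-1/13564) = 360*(-1/13564) = -90/3391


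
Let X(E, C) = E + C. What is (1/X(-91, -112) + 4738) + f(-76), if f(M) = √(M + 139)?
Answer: 961813/203 + 3*√7 ≈ 4745.9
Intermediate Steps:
X(E, C) = C + E
f(M) = √(139 + M)
(1/X(-91, -112) + 4738) + f(-76) = (1/(-112 - 91) + 4738) + √(139 - 76) = (1/(-203) + 4738) + √63 = (-1/203 + 4738) + 3*√7 = 961813/203 + 3*√7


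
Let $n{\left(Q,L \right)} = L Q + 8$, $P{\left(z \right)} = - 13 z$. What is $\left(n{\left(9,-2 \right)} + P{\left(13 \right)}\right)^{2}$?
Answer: $32041$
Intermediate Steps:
$n{\left(Q,L \right)} = 8 + L Q$
$\left(n{\left(9,-2 \right)} + P{\left(13 \right)}\right)^{2} = \left(\left(8 - 18\right) - 169\right)^{2} = \left(-10 - 169\right)^{2} = \left(-179\right)^{2} = 32041$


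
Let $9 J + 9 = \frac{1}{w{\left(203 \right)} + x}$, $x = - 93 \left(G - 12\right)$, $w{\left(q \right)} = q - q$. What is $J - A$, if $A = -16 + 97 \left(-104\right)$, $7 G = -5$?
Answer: $\frac{752602786}{74493} \approx 10103.0$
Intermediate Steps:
$G = - \frac{5}{7}$ ($G = \frac{1}{7} \left(-5\right) = - \frac{5}{7} \approx -0.71429$)
$w{\left(q \right)} = 0$
$x = \frac{8277}{7}$ ($x = - 93 \left(- \frac{5}{7} - 12\right) = \left(-93\right) \left(- \frac{89}{7}\right) = \frac{8277}{7} \approx 1182.4$)
$A = -10104$ ($A = -16 - 10088 = -10104$)
$J = - \frac{74486}{74493}$ ($J = -1 + \frac{1}{9 \left(0 + \frac{8277}{7}\right)} = -1 + \frac{1}{9 \cdot \frac{8277}{7}} = -1 + \frac{1}{9} \cdot \frac{7}{8277} = -1 + \frac{7}{74493} = - \frac{74486}{74493} \approx -0.99991$)
$J - A = - \frac{74486}{74493} - -10104 = - \frac{74486}{74493} + 10104 = \frac{752602786}{74493}$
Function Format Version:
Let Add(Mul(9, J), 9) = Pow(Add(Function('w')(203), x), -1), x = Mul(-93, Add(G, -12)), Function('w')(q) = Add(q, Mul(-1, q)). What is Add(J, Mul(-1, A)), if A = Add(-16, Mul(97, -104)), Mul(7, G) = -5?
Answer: Rational(752602786, 74493) ≈ 10103.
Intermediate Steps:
G = Rational(-5, 7) (G = Mul(Rational(1, 7), -5) = Rational(-5, 7) ≈ -0.71429)
Function('w')(q) = 0
x = Rational(8277, 7) (x = Mul(-93, Add(Rational(-5, 7), -12)) = Mul(-93, Rational(-89, 7)) = Rational(8277, 7) ≈ 1182.4)
A = -10104 (A = Add(-16, -10088) = -10104)
J = Rational(-74486, 74493) (J = Add(-1, Mul(Rational(1, 9), Pow(Add(0, Rational(8277, 7)), -1))) = Add(-1, Mul(Rational(1, 9), Pow(Rational(8277, 7), -1))) = Add(-1, Mul(Rational(1, 9), Rational(7, 8277))) = Add(-1, Rational(7, 74493)) = Rational(-74486, 74493) ≈ -0.99991)
Add(J, Mul(-1, A)) = Add(Rational(-74486, 74493), Mul(-1, -10104)) = Add(Rational(-74486, 74493), 10104) = Rational(752602786, 74493)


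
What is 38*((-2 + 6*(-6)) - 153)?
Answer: -7258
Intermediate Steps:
38*((-2 + 6*(-6)) - 153) = 38*((-2 - 36) - 153) = 38*(-38 - 153) = 38*(-191) = -7258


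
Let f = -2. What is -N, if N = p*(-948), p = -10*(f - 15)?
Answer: 161160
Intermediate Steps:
p = 170 (p = -10*(-2 - 15) = -10*(-17) = 170)
N = -161160 (N = 170*(-948) = -161160)
-N = -1*(-161160) = 161160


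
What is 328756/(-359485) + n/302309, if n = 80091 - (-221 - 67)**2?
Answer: -14344501187/15525078695 ≈ -0.92396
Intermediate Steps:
n = -2853 (n = 80091 - 1*(-288)**2 = 80091 - 1*82944 = 80091 - 82944 = -2853)
328756/(-359485) + n/302309 = 328756/(-359485) - 2853/302309 = 328756*(-1/359485) - 2853*1/302309 = -328756/359485 - 2853/302309 = -14344501187/15525078695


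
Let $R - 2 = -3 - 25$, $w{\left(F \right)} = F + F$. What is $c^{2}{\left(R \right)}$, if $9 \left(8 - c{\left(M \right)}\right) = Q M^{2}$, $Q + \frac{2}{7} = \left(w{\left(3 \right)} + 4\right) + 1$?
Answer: $\frac{279959824}{441} \approx 6.3483 \cdot 10^{5}$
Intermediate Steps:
$w{\left(F \right)} = 2 F$
$Q = \frac{75}{7}$ ($Q = - \frac{2}{7} + \left(\left(2 \cdot 3 + 4\right) + 1\right) = - \frac{2}{7} + \left(\left(6 + 4\right) + 1\right) = - \frac{2}{7} + \left(10 + 1\right) = - \frac{2}{7} + 11 = \frac{75}{7} \approx 10.714$)
$R = -26$ ($R = 2 - 28 = -26$)
$c{\left(M \right)} = 8 - \frac{25 M^{2}}{21}$ ($c{\left(M \right)} = 8 - \frac{\frac{75}{7} M^{2}}{9} = 8 - \frac{25 M^{2}}{21}$)
$c^{2}{\left(R \right)} = \left(8 - \frac{25 \left(-26\right)^{2}}{21}\right)^{2} = \left(8 - \frac{16900}{21}\right)^{2} = \left(- \frac{16732}{21}\right)^{2} = \frac{279959824}{441}$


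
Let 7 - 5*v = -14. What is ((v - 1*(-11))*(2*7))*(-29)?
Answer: -30856/5 ≈ -6171.2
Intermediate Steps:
v = 21/5 (v = 7/5 - ⅕*(-14) = 7/5 + 14/5 = 21/5 ≈ 4.2000)
((v - 1*(-11))*(2*7))*(-29) = ((21/5 - 1*(-11))*(2*7))*(-29) = ((21/5 + 11)*14)*(-29) = ((76/5)*14)*(-29) = (1064/5)*(-29) = -30856/5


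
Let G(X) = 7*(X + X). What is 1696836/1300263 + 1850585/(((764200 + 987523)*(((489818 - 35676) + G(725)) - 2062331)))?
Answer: 1583329127006676279/1213284798051874937 ≈ 1.3050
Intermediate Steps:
G(X) = 14*X (G(X) = 7*(2*X) = 14*X)
1696836/1300263 + 1850585/(((764200 + 987523)*(((489818 - 35676) + G(725)) - 2062331))) = 1696836/1300263 + 1850585/(((764200 + 987523)*(((489818 - 35676) + 14*725) - 2062331))) = 1696836*(1/1300263) + 1850585/((1751723*((454142 + 10150) - 2062331))) = 565612/433421 + 1850585/((1751723*(464292 - 2062331))) = 565612/433421 + 1850585/((1751723*(-1598039))) = 565612/433421 + 1850585/(-2799321671197) = 565612/433421 + 1850585*(-1/2799321671197) = 565612/433421 - 1850585/2799321671197 = 1583329127006676279/1213284798051874937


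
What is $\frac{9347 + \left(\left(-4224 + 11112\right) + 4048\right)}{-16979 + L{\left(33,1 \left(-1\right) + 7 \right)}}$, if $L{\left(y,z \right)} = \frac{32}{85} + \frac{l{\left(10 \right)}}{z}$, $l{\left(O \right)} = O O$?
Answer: $- \frac{5172165}{4325299} \approx -1.1958$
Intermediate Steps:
$l{\left(O \right)} = O^{2}$
$L{\left(y,z \right)} = \frac{32}{85} + \frac{100}{z}$ ($L{\left(y,z \right)} = \frac{32}{85} + \frac{10^{2}}{z} = 32 \cdot \frac{1}{85} + \frac{100}{z} = \frac{32}{85} + \frac{100}{z}$)
$\frac{9347 + \left(\left(-4224 + 11112\right) + 4048\right)}{-16979 + L{\left(33,1 \left(-1\right) + 7 \right)}} = \frac{9347 + \left(\left(-4224 + 11112\right) + 4048\right)}{-16979 + \left(\frac{32}{85} + \frac{100}{1 \left(-1\right) + 7}\right)} = \frac{9347 + \left(6888 + 4048\right)}{-16979 + \left(\frac{32}{85} + \frac{100}{-1 + 7}\right)} = \frac{9347 + 10936}{-16979 + \left(\frac{32}{85} + \frac{100}{6}\right)} = \frac{20283}{-16979 + \left(\frac{32}{85} + 100 \cdot \frac{1}{6}\right)} = \frac{20283}{-16979 + \left(\frac{32}{85} + \frac{50}{3}\right)} = \frac{20283}{-16979 + \frac{4346}{255}} = \frac{20283}{- \frac{4325299}{255}} = 20283 \left(- \frac{255}{4325299}\right) = - \frac{5172165}{4325299}$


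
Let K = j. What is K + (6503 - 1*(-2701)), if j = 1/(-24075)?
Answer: 221586299/24075 ≈ 9204.0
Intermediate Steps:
j = -1/24075 ≈ -4.1537e-5
K = -1/24075 ≈ -4.1537e-5
K + (6503 - 1*(-2701)) = -1/24075 + (6503 - 1*(-2701)) = -1/24075 + (6503 + 2701) = -1/24075 + 9204 = 221586299/24075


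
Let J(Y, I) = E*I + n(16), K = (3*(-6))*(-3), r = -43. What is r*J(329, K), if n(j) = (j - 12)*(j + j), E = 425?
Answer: -992354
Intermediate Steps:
n(j) = 2*j*(-12 + j) (n(j) = (-12 + j)*(2*j) = 2*j*(-12 + j))
K = 54 (K = -18*(-3) = 54)
J(Y, I) = 128 + 425*I (J(Y, I) = 425*I + 2*16*(-12 + 16) = 425*I + 2*16*4 = 425*I + 128 = 128 + 425*I)
r*J(329, K) = -43*(128 + 425*54) = -43*(128 + 22950) = -43*23078 = -992354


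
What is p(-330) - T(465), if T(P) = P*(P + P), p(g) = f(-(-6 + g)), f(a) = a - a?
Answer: -432450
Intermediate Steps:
f(a) = 0
p(g) = 0
T(P) = 2*P² (T(P) = P*(2*P) = 2*P²)
p(-330) - T(465) = 0 - 2*465² = 0 - 2*216225 = 0 - 1*432450 = 0 - 432450 = -432450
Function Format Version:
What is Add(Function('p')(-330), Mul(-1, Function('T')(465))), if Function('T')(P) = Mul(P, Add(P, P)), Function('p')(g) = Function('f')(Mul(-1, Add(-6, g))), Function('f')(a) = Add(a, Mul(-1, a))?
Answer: -432450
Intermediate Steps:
Function('f')(a) = 0
Function('p')(g) = 0
Function('T')(P) = Mul(2, Pow(P, 2)) (Function('T')(P) = Mul(P, Mul(2, P)) = Mul(2, Pow(P, 2)))
Add(Function('p')(-330), Mul(-1, Function('T')(465))) = Add(0, Mul(-1, Mul(2, Pow(465, 2)))) = Add(0, Mul(-1, Mul(2, 216225))) = Add(0, Mul(-1, 432450)) = Add(0, -432450) = -432450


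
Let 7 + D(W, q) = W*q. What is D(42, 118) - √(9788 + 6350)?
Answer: 4949 - √16138 ≈ 4822.0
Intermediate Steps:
D(W, q) = -7 + W*q
D(42, 118) - √(9788 + 6350) = (-7 + 42*118) - √(9788 + 6350) = (-7 + 4956) - √16138 = 4949 - √16138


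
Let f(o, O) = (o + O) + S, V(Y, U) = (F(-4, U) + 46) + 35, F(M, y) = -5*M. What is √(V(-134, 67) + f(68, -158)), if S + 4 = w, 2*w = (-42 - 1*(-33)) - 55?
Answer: 5*I ≈ 5.0*I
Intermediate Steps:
V(Y, U) = 101 (V(Y, U) = (-5*(-4) + 46) + 35 = (20 + 46) + 35 = 66 + 35 = 101)
w = -32 (w = ((-42 - 1*(-33)) - 55)/2 = ((-42 + 33) - 55)/2 = (-9 - 55)/2 = (½)*(-64) = -32)
S = -36 (S = -4 - 32 = -36)
f(o, O) = -36 + O + o (f(o, O) = (o + O) - 36 = (O + o) - 36 = -36 + O + o)
√(V(-134, 67) + f(68, -158)) = √(101 + (-36 - 158 + 68)) = √(101 - 126) = √(-25) = 5*I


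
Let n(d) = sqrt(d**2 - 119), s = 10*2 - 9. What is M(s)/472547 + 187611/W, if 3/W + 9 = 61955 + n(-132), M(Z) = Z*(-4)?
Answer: 1830607857544050/472547 + 62537*sqrt(17305) ≈ 3.8821e+9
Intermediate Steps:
s = 11 (s = 20 - 9 = 11)
M(Z) = -4*Z
n(d) = sqrt(-119 + d**2)
W = 3/(61946 + sqrt(17305)) (W = 3/(-9 + (61955 + sqrt(-119 + (-132)**2))) = 3/(-9 + (61955 + sqrt(-119 + 17424))) = 3/(-9 + (61955 + sqrt(17305))) = 3/(61946 + sqrt(17305)) ≈ 4.8327e-5)
M(s)/472547 + 187611/W = -4*11/472547 + 187611/(61946/1279096537 - sqrt(17305)/1279096537) = -44*1/472547 + 187611/(61946/1279096537 - sqrt(17305)/1279096537) = -44/472547 + 187611/(61946/1279096537 - sqrt(17305)/1279096537)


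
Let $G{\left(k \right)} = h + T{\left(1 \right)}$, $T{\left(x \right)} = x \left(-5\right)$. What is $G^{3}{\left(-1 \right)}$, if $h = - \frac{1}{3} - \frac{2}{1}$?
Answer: $- \frac{10648}{27} \approx -394.37$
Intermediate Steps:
$T{\left(x \right)} = - 5 x$
$h = - \frac{7}{3}$ ($h = \left(-1\right) \frac{1}{3} - 2 = - \frac{1}{3} - 2 = - \frac{7}{3} \approx -2.3333$)
$G{\left(k \right)} = - \frac{22}{3}$ ($G{\left(k \right)} = - \frac{7}{3} - 5 = - \frac{22}{3}$)
$G^{3}{\left(-1 \right)} = \left(- \frac{22}{3}\right)^{3} = - \frac{10648}{27}$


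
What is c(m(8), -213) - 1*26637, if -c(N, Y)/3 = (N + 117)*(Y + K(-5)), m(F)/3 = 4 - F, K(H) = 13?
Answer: 36363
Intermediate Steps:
m(F) = 12 - 3*F (m(F) = 3*(4 - F) = 12 - 3*F)
c(N, Y) = -3*(13 + Y)*(117 + N) (c(N, Y) = -3*(N + 117)*(Y + 13) = -3*(117 + N)*(13 + Y) = -3*(13 + Y)*(117 + N))
c(m(8), -213) - 1*26637 = (-4563 - 351*(-213) - 39*(12 - 3*8) - 3*(12 - 3*8)*(-213)) - 1*26637 = (-4563 + 74763 - 39*(12 - 24) - 3*(12 - 24)*(-213)) - 26637 = (-4563 + 74763 - 39*(-12) - 3*(-12)*(-213)) - 26637 = (-4563 + 74763 + 468 - 7668) - 26637 = 63000 - 26637 = 36363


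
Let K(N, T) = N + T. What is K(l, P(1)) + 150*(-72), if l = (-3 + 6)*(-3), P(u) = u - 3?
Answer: -10811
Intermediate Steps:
P(u) = -3 + u
l = -9 (l = 3*(-3) = -9)
K(l, P(1)) + 150*(-72) = (-9 + (-3 + 1)) + 150*(-72) = (-9 - 2) - 10800 = -11 - 10800 = -10811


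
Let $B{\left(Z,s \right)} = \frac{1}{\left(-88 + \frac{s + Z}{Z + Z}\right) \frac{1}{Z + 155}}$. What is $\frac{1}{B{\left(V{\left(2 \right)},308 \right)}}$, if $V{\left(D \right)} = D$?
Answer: $- \frac{21}{314} \approx -0.066879$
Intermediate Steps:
$B{\left(Z,s \right)} = \frac{155 + Z}{-88 + \frac{Z + s}{2 Z}}$ ($B{\left(Z,s \right)} = \frac{1}{\left(-88 + \frac{Z + s}{2 Z}\right) \frac{1}{155 + Z}} = \frac{1}{\frac{1}{155 + Z} \left(-88 + \frac{Z + s}{2 Z}\right)} = \frac{155 + Z}{-88 + \frac{Z + s}{2 Z}}$)
$\frac{1}{B{\left(V{\left(2 \right)},308 \right)}} = \frac{1}{2 \cdot 2 \frac{1}{308 - 350} \left(155 + 2\right)} = \frac{1}{2 \cdot 2 \frac{1}{308 - 350} \cdot 157} = \frac{1}{2 \cdot 2 \frac{1}{-42} \cdot 157} = \frac{1}{2 \cdot 2 \left(- \frac{1}{42}\right) 157} = \frac{1}{- \frac{314}{21}} = - \frac{21}{314}$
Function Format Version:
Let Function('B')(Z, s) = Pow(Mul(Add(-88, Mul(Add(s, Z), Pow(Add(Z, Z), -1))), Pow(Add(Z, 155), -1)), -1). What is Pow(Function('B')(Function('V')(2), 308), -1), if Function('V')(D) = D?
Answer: Rational(-21, 314) ≈ -0.066879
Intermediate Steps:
Function('B')(Z, s) = Mul(Pow(Add(-88, Mul(Rational(1, 2), Pow(Z, -1), Add(Z, s))), -1), Add(155, Z)) (Function('B')(Z, s) = Pow(Mul(Add(-88, Mul(Add(Z, s), Pow(Mul(2, Z), -1))), Pow(Add(155, Z), -1)), -1) = Pow(Mul(Add(-88, Mul(Add(Z, s), Mul(Rational(1, 2), Pow(Z, -1)))), Pow(Add(155, Z), -1)), -1) = Pow(Mul(Add(-88, Mul(Rational(1, 2), Pow(Z, -1), Add(Z, s))), Pow(Add(155, Z), -1)), -1) = Pow(Mul(Pow(Add(155, Z), -1), Add(-88, Mul(Rational(1, 2), Pow(Z, -1), Add(Z, s)))), -1) = Mul(Pow(Add(-88, Mul(Rational(1, 2), Pow(Z, -1), Add(Z, s))), -1), Add(155, Z)))
Pow(Function('B')(Function('V')(2), 308), -1) = Pow(Mul(2, 2, Pow(Add(308, Mul(-175, 2)), -1), Add(155, 2)), -1) = Pow(Mul(2, 2, Pow(Add(308, -350), -1), 157), -1) = Pow(Mul(2, 2, Pow(-42, -1), 157), -1) = Pow(Mul(2, 2, Rational(-1, 42), 157), -1) = Pow(Rational(-314, 21), -1) = Rational(-21, 314)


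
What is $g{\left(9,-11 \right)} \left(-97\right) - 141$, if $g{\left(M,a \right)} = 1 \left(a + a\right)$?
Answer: $1993$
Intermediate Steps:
$g{\left(M,a \right)} = 2 a$ ($g{\left(M,a \right)} = 1 \cdot 2 a = 2 a$)
$g{\left(9,-11 \right)} \left(-97\right) - 141 = 2 \left(-11\right) \left(-97\right) - 141 = \left(-22\right) \left(-97\right) - 141 = 2134 - 141 = 1993$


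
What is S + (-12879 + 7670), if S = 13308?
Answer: 8099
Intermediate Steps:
S + (-12879 + 7670) = 13308 + (-12879 + 7670) = 13308 - 5209 = 8099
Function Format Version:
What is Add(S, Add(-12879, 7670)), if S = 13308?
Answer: 8099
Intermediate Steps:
Add(S, Add(-12879, 7670)) = Add(13308, Add(-12879, 7670)) = Add(13308, -5209) = 8099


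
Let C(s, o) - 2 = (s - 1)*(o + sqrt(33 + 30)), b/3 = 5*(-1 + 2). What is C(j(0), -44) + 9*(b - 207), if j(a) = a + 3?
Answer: -1814 + 6*sqrt(7) ≈ -1798.1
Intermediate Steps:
j(a) = 3 + a
b = 15 (b = 3*(5*(-1 + 2)) = 3*(5*1) = 3*5 = 15)
C(s, o) = 2 + (-1 + s)*(o + 3*sqrt(7)) (C(s, o) = 2 + (s - 1)*(o + sqrt(33 + 30)) = 2 + (-1 + s)*(o + sqrt(63)) = 2 + (-1 + s)*(o + 3*sqrt(7)))
C(j(0), -44) + 9*(b - 207) = (2 - 1*(-44) - 3*sqrt(7) - 44*(3 + 0) + 3*(3 + 0)*sqrt(7)) + 9*(15 - 207) = (2 + 44 - 3*sqrt(7) - 44*3 + 3*3*sqrt(7)) + 9*(-192) = (2 + 44 - 3*sqrt(7) - 132 + 9*sqrt(7)) - 1728 = (-86 + 6*sqrt(7)) - 1728 = -1814 + 6*sqrt(7)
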